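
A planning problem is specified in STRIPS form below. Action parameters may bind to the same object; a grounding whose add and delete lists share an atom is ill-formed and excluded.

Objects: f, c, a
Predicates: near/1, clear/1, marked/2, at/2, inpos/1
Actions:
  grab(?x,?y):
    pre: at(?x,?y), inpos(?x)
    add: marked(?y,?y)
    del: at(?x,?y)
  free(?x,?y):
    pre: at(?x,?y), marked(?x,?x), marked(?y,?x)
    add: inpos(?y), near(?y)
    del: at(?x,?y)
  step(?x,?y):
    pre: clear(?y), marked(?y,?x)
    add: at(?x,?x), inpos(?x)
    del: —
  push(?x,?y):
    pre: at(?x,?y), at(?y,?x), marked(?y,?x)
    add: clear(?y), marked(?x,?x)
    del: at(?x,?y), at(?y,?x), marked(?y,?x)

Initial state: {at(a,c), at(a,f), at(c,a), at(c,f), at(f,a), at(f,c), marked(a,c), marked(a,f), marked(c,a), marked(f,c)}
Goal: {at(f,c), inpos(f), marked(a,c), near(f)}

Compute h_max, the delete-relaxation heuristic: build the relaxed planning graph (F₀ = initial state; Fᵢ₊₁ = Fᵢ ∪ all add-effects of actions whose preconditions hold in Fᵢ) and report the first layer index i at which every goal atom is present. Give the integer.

2

F0 = init (10 atoms)
F1 = F0 ∪ {clear(a), clear(c), clear(f), marked(a,a), marked(c,c), marked(f,f)}  (16 atoms)
F2 = F1 ∪ {at(a,a), at(c,c), at(f,f), inpos(a), inpos(c), inpos(f), near(a), near(c), near(f)}  (25 atoms)
goal ⊆ F2  ⇒  h_max = 2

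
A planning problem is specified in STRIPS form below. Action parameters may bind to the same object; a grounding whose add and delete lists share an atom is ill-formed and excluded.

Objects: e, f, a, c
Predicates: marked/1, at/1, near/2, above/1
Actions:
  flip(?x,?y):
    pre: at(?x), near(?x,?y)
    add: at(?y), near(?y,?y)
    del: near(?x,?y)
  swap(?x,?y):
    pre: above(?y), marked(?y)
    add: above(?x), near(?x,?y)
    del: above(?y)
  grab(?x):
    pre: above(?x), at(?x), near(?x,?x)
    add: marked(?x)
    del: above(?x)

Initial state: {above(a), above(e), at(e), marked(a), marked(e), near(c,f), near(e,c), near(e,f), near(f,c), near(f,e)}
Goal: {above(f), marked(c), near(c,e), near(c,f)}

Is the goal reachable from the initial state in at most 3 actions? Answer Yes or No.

1. flip(e,c)  →  {above(a), above(e), at(c), at(e), marked(a), marked(e), near(c,c), near(c,f), near(e,f), near(f,c), near(f,e)}
2. swap(f,a)  →  {above(e), above(f), at(c), at(e), marked(a), marked(e), near(c,c), near(c,f), near(e,f), near(f,a), near(f,c), near(f,e)}
3. swap(c,e)  →  {above(c), above(f), at(c), at(e), marked(a), marked(e), near(c,c), near(c,e), near(c,f), near(e,f), near(f,a), near(f,c), near(f,e)}
4. grab(c)  →  {above(f), at(c), at(e), marked(a), marked(c), marked(e), near(c,c), near(c,e), near(c,f), near(e,f), near(f,a), near(f,c), near(f,e)}
optimal plan length = 4; 4 > 3

No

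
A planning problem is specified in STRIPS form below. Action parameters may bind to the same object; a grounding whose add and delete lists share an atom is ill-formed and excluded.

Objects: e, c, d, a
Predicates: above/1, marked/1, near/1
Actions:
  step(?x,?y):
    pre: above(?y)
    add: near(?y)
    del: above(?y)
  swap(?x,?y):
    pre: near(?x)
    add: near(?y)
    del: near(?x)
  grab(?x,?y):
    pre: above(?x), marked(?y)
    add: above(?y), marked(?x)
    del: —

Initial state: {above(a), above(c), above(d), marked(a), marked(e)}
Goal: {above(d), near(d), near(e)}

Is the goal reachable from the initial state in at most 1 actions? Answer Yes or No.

1. step(e,c)  →  {above(a), above(d), marked(a), marked(e), near(c)}
2. step(e,a)  →  {above(d), marked(a), marked(e), near(a), near(c)}
3. swap(c,e)  →  {above(d), marked(a), marked(e), near(a), near(e)}
4. swap(a,d)  →  {above(d), marked(a), marked(e), near(d), near(e)}
optimal plan length = 4; 4 > 1

No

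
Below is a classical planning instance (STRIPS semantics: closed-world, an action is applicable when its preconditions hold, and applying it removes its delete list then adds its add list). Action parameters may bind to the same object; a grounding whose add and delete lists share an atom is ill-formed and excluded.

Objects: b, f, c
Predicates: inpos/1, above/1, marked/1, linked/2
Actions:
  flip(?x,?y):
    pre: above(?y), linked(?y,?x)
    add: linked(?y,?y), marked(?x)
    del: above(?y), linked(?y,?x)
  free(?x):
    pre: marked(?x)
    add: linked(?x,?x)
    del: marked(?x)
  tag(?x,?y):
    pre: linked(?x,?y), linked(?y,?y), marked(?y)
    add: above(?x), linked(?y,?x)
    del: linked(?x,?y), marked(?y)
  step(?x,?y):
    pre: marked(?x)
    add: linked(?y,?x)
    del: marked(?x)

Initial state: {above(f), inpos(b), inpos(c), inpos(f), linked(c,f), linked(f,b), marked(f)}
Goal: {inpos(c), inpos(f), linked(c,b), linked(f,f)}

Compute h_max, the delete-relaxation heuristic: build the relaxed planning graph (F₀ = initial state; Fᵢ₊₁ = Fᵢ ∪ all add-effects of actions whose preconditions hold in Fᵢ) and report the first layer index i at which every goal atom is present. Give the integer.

F0 = init (7 atoms)
F1 = F0 ∪ {linked(b,f), linked(f,f), marked(b)}  (10 atoms)
F2 = F1 ∪ {above(b), above(c), linked(b,b), linked(c,b), linked(f,c)}  (15 atoms)
goal ⊆ F2  ⇒  h_max = 2

2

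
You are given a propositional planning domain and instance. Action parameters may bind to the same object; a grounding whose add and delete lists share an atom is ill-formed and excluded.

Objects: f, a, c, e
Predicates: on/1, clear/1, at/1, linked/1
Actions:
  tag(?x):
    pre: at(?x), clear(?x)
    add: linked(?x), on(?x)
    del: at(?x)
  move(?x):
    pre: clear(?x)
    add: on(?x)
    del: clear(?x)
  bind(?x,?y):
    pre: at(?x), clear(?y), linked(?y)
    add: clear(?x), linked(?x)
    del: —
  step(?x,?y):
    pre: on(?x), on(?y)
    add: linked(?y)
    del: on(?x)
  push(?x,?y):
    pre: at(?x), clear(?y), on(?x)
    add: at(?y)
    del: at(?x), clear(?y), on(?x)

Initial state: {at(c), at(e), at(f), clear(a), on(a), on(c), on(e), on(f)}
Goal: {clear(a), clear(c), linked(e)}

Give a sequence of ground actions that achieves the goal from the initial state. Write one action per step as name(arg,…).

step(f,a); bind(c,a); bind(e,a)

1. step(f,a)  →  {at(c), at(e), at(f), clear(a), linked(a), on(a), on(c), on(e)}
2. bind(c,a)  →  {at(c), at(e), at(f), clear(a), clear(c), linked(a), linked(c), on(a), on(c), on(e)}
3. bind(e,a)  →  {at(c), at(e), at(f), clear(a), clear(c), clear(e), linked(a), linked(c), linked(e), on(a), on(c), on(e)}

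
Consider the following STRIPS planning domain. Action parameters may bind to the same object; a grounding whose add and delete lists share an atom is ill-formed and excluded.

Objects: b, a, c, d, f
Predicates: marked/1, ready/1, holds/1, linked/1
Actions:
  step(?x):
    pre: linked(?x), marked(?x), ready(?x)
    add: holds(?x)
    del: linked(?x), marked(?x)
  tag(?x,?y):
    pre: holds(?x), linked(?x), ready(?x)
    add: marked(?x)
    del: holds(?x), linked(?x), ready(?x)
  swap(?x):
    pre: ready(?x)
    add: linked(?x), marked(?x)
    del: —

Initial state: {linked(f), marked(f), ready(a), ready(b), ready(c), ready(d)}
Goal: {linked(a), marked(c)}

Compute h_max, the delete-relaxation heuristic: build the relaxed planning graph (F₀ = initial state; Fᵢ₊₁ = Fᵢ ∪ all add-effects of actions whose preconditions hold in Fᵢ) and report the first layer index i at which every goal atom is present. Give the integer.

F0 = init (6 atoms)
F1 = F0 ∪ {linked(a), linked(b), linked(c), linked(d), marked(a), marked(b), marked(c), marked(d)}  (14 atoms)
goal ⊆ F1  ⇒  h_max = 1

1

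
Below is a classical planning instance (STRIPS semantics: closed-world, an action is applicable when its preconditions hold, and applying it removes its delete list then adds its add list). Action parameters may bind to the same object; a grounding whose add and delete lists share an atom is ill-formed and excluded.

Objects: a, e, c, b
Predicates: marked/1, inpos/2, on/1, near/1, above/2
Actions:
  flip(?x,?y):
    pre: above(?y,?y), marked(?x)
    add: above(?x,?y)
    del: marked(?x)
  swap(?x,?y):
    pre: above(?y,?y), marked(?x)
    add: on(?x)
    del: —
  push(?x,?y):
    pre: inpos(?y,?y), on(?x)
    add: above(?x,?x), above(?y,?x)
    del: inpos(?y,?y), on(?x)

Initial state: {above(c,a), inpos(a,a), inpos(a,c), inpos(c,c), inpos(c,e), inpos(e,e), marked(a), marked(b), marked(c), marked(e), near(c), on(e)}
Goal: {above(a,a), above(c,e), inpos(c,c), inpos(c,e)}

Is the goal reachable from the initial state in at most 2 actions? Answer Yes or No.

No

1. push(e,a)  →  {above(a,e), above(c,a), above(e,e), inpos(a,c), inpos(c,c), inpos(c,e), inpos(e,e), marked(a), marked(b), marked(c), marked(e), near(c)}
2. flip(c,e)  →  {above(a,e), above(c,a), above(c,e), above(e,e), inpos(a,c), inpos(c,c), inpos(c,e), inpos(e,e), marked(a), marked(b), marked(e), near(c)}
3. swap(a,e)  →  {above(a,e), above(c,a), above(c,e), above(e,e), inpos(a,c), inpos(c,c), inpos(c,e), inpos(e,e), marked(a), marked(b), marked(e), near(c), on(a)}
4. push(a,e)  →  {above(a,a), above(a,e), above(c,a), above(c,e), above(e,a), above(e,e), inpos(a,c), inpos(c,c), inpos(c,e), marked(a), marked(b), marked(e), near(c)}
optimal plan length = 4; 4 > 2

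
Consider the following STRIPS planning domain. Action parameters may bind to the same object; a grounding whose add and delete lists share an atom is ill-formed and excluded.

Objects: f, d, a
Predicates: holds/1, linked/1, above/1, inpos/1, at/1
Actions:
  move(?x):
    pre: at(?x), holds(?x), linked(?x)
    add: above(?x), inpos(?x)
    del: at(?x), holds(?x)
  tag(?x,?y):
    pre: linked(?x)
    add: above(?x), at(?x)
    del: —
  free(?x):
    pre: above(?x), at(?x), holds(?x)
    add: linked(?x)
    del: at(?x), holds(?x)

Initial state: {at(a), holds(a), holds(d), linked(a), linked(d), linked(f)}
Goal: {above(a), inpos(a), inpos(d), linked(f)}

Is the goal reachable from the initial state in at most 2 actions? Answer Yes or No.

No

1. move(a)  →  {above(a), holds(d), inpos(a), linked(a), linked(d), linked(f)}
2. tag(d,f)  →  {above(a), above(d), at(d), holds(d), inpos(a), linked(a), linked(d), linked(f)}
3. move(d)  →  {above(a), above(d), inpos(a), inpos(d), linked(a), linked(d), linked(f)}
optimal plan length = 3; 3 > 2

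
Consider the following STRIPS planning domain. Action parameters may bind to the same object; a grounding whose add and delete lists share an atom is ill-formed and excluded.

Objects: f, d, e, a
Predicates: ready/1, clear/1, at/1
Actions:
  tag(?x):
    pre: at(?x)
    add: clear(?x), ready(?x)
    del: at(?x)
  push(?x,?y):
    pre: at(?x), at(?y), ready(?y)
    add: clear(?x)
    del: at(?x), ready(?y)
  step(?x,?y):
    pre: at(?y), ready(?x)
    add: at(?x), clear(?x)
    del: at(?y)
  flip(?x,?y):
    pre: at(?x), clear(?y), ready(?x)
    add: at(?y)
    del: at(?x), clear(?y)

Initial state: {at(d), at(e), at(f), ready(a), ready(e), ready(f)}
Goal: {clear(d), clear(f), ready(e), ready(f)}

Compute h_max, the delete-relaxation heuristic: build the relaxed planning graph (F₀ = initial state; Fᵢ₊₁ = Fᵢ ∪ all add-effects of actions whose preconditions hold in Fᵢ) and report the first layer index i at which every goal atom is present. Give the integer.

F0 = init (6 atoms)
F1 = F0 ∪ {at(a), clear(a), clear(d), clear(e), clear(f), ready(d)}  (12 atoms)
goal ⊆ F1  ⇒  h_max = 1

1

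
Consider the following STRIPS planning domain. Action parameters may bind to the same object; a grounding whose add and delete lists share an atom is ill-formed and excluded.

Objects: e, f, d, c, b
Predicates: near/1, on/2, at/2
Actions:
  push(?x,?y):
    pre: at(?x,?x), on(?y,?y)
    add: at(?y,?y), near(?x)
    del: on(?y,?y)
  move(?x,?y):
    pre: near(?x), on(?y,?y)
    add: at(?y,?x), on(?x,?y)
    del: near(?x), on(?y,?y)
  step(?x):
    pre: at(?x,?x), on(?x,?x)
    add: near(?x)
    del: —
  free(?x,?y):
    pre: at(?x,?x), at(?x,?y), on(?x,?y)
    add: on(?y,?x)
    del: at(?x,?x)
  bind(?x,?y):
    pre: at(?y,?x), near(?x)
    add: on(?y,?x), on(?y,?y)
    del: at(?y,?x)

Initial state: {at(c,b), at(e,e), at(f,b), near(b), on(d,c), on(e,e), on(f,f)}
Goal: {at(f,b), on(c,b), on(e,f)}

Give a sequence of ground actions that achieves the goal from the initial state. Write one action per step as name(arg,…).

1. push(e,e)  →  {at(c,b), at(e,e), at(f,b), near(b), near(e), on(d,c), on(f,f)}
2. move(e,f)  →  {at(c,b), at(e,e), at(f,b), at(f,e), near(b), on(d,c), on(e,f)}
3. bind(b,c)  →  {at(e,e), at(f,b), at(f,e), near(b), on(c,b), on(c,c), on(d,c), on(e,f)}

push(e,e); move(e,f); bind(b,c)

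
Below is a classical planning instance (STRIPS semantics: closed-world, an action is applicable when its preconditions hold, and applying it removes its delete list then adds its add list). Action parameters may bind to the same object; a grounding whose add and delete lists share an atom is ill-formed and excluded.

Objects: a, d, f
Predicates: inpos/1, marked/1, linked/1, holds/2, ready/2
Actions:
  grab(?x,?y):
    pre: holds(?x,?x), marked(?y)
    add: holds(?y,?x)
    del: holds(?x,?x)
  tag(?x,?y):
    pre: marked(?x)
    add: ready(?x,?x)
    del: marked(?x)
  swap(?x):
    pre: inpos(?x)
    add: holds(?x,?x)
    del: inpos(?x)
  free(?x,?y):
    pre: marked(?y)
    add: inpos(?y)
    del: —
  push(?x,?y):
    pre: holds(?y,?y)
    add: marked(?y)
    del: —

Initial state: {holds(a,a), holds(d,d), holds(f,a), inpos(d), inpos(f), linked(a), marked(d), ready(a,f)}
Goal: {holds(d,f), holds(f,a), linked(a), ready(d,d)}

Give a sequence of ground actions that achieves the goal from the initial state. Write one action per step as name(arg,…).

1. swap(f)  →  {holds(a,a), holds(d,d), holds(f,a), holds(f,f), inpos(d), linked(a), marked(d), ready(a,f)}
2. grab(f,d)  →  {holds(a,a), holds(d,d), holds(d,f), holds(f,a), inpos(d), linked(a), marked(d), ready(a,f)}
3. tag(d,a)  →  {holds(a,a), holds(d,d), holds(d,f), holds(f,a), inpos(d), linked(a), ready(a,f), ready(d,d)}

swap(f); grab(f,d); tag(d,a)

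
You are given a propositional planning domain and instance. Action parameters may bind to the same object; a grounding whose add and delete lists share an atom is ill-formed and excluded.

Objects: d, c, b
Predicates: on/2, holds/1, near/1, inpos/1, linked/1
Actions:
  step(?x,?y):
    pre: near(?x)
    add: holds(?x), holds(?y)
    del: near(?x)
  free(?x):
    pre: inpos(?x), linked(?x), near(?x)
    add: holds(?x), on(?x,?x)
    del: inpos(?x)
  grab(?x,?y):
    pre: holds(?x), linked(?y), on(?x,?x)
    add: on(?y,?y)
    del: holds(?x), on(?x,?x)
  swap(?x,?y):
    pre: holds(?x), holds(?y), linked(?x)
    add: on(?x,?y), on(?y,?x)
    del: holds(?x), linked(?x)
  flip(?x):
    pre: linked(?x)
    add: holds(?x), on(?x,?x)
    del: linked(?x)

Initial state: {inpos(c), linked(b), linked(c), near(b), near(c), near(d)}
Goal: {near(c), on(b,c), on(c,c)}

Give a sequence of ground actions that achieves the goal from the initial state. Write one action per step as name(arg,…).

1. step(d,b)  →  {holds(b), holds(d), inpos(c), linked(b), linked(c), near(b), near(c)}
2. free(c)  →  {holds(b), holds(c), holds(d), linked(b), linked(c), near(b), near(c), on(c,c)}
3. swap(c,b)  →  {holds(b), holds(d), linked(b), near(b), near(c), on(b,c), on(c,b), on(c,c)}

step(d,b); free(c); swap(c,b)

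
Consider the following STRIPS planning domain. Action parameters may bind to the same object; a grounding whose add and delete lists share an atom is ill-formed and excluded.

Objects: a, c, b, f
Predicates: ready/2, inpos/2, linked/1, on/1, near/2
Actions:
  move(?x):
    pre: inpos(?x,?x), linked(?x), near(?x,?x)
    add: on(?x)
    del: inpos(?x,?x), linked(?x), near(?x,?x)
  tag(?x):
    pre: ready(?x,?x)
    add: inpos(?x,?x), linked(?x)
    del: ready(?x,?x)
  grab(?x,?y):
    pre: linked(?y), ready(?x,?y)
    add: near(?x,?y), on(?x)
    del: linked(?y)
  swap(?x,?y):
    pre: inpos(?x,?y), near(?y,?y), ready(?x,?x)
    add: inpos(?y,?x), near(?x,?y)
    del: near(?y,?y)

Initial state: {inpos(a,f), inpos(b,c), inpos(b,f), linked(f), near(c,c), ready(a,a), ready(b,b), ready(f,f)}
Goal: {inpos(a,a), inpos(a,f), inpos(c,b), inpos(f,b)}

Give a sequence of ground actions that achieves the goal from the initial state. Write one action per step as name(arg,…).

tag(a); grab(f,f); swap(b,c); swap(b,f)

1. tag(a)  →  {inpos(a,a), inpos(a,f), inpos(b,c), inpos(b,f), linked(a), linked(f), near(c,c), ready(b,b), ready(f,f)}
2. grab(f,f)  →  {inpos(a,a), inpos(a,f), inpos(b,c), inpos(b,f), linked(a), near(c,c), near(f,f), on(f), ready(b,b), ready(f,f)}
3. swap(b,c)  →  {inpos(a,a), inpos(a,f), inpos(b,c), inpos(b,f), inpos(c,b), linked(a), near(b,c), near(f,f), on(f), ready(b,b), ready(f,f)}
4. swap(b,f)  →  {inpos(a,a), inpos(a,f), inpos(b,c), inpos(b,f), inpos(c,b), inpos(f,b), linked(a), near(b,c), near(b,f), on(f), ready(b,b), ready(f,f)}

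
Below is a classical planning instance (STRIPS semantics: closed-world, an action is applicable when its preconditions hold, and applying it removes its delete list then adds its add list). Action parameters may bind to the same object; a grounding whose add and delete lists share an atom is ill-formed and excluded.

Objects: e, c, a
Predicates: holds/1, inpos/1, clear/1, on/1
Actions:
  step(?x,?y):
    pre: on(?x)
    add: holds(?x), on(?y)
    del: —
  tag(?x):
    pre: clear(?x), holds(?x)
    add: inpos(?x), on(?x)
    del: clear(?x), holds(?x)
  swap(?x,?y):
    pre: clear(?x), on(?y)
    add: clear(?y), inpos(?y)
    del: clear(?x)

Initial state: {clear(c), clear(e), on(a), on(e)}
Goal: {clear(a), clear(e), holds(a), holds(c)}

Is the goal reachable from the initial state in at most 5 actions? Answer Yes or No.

1. step(a,c)  →  {clear(c), clear(e), holds(a), on(a), on(c), on(e)}
2. step(c,e)  →  {clear(c), clear(e), holds(a), holds(c), on(a), on(c), on(e)}
3. swap(c,a)  →  {clear(a), clear(e), holds(a), holds(c), inpos(a), on(a), on(c), on(e)}
optimal plan length = 3; 3 ≤ 5

Yes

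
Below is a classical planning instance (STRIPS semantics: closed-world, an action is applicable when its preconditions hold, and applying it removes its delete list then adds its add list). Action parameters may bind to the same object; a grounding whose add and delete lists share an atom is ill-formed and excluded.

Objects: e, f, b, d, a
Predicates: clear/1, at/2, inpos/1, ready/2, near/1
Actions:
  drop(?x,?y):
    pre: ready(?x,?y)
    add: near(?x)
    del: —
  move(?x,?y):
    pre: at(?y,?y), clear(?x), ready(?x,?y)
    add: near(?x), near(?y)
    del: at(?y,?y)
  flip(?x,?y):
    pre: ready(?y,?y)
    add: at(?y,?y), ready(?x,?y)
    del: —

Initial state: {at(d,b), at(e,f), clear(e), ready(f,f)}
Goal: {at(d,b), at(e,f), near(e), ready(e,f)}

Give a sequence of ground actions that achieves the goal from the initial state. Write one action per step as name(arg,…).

1. flip(e,f)  →  {at(d,b), at(e,f), at(f,f), clear(e), ready(e,f), ready(f,f)}
2. drop(e,f)  →  {at(d,b), at(e,f), at(f,f), clear(e), near(e), ready(e,f), ready(f,f)}

flip(e,f); drop(e,f)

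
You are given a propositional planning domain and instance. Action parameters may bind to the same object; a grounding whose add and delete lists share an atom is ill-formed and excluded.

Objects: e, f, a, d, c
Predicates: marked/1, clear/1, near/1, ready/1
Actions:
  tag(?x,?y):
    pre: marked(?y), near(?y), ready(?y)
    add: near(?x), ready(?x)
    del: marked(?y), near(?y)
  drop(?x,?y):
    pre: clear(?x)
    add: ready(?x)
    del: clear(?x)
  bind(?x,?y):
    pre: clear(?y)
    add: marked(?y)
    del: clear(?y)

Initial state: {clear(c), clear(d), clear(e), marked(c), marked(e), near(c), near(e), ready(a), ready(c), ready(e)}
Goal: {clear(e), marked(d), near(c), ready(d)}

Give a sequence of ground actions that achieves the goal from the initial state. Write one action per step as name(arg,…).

tag(d,e); bind(e,d)

1. tag(d,e)  →  {clear(c), clear(d), clear(e), marked(c), near(c), near(d), ready(a), ready(c), ready(d), ready(e)}
2. bind(e,d)  →  {clear(c), clear(e), marked(c), marked(d), near(c), near(d), ready(a), ready(c), ready(d), ready(e)}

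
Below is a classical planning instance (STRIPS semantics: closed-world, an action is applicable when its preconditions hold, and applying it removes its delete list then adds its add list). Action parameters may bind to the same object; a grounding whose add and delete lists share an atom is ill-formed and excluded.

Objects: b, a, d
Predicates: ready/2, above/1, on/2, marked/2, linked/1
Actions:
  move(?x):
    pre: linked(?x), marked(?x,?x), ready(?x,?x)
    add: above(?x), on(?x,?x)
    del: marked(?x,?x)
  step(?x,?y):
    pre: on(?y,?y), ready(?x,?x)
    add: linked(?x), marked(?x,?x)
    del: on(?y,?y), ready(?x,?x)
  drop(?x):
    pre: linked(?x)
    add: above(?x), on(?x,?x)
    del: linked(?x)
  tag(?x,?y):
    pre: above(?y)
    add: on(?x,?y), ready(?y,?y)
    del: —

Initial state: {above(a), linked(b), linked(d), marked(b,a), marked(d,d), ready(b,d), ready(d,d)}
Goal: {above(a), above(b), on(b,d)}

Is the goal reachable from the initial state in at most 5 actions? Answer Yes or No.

1. move(d)  →  {above(a), above(d), linked(b), linked(d), marked(b,a), on(d,d), ready(b,d), ready(d,d)}
2. drop(b)  →  {above(a), above(b), above(d), linked(d), marked(b,a), on(b,b), on(d,d), ready(b,d), ready(d,d)}
3. tag(b,d)  →  {above(a), above(b), above(d), linked(d), marked(b,a), on(b,b), on(b,d), on(d,d), ready(b,d), ready(d,d)}
optimal plan length = 3; 3 ≤ 5

Yes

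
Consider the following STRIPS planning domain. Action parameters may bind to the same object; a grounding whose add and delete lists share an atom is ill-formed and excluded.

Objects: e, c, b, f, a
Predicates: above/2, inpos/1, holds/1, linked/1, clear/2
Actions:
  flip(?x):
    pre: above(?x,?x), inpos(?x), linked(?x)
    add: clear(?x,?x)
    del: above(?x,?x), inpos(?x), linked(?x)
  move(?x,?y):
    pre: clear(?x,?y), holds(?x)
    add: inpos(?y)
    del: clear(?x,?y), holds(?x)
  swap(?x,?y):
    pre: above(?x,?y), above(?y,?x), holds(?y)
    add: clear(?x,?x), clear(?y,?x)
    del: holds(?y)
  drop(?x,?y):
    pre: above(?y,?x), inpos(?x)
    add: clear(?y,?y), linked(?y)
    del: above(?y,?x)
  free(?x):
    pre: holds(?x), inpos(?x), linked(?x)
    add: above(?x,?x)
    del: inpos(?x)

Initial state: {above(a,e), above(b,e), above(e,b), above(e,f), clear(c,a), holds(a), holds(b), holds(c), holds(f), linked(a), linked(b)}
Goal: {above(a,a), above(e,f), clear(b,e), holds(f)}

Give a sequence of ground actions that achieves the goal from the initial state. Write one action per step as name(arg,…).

move(c,a); swap(e,b); free(a)

1. move(c,a)  →  {above(a,e), above(b,e), above(e,b), above(e,f), holds(a), holds(b), holds(f), inpos(a), linked(a), linked(b)}
2. swap(e,b)  →  {above(a,e), above(b,e), above(e,b), above(e,f), clear(b,e), clear(e,e), holds(a), holds(f), inpos(a), linked(a), linked(b)}
3. free(a)  →  {above(a,a), above(a,e), above(b,e), above(e,b), above(e,f), clear(b,e), clear(e,e), holds(a), holds(f), linked(a), linked(b)}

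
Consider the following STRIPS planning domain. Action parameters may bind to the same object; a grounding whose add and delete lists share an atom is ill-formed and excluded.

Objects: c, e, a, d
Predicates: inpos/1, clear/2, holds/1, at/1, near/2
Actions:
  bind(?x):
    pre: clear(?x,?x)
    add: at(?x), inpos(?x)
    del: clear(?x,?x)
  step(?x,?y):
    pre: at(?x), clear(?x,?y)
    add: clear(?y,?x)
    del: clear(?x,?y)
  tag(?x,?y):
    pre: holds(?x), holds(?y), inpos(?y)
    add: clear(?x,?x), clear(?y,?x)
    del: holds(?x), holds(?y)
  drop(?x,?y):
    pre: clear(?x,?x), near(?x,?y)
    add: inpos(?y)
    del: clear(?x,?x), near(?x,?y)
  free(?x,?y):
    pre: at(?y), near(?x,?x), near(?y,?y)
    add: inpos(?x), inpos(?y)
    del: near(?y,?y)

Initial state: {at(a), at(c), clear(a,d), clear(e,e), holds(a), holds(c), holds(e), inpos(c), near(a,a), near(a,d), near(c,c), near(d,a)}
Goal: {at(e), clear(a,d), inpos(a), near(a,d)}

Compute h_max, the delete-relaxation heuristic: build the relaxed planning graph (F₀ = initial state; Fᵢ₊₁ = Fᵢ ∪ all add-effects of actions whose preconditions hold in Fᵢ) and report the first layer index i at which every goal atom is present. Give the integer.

1

F0 = init (12 atoms)
F1 = F0 ∪ {at(e), clear(a,a), clear(c,a), clear(c,c), clear(c,e), clear(d,a), inpos(a), inpos(e)}  (20 atoms)
goal ⊆ F1  ⇒  h_max = 1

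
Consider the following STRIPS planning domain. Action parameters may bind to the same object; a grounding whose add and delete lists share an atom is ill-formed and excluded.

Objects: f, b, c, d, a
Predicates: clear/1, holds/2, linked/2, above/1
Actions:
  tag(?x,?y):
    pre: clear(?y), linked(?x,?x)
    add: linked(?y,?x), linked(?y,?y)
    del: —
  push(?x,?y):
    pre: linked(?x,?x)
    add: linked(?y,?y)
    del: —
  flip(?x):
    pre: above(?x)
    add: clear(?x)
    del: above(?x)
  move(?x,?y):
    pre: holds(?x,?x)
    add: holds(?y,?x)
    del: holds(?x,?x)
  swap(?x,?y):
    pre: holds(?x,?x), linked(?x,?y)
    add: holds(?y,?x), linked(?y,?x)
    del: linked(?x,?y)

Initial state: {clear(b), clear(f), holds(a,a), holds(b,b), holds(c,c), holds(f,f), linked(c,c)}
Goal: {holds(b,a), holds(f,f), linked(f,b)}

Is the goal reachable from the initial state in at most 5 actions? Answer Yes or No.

Yes

1. tag(c,b)  →  {clear(b), clear(f), holds(a,a), holds(b,b), holds(c,c), holds(f,f), linked(b,b), linked(b,c), linked(c,c)}
2. tag(b,f)  →  {clear(b), clear(f), holds(a,a), holds(b,b), holds(c,c), holds(f,f), linked(b,b), linked(b,c), linked(c,c), linked(f,b), linked(f,f)}
3. move(a,b)  →  {clear(b), clear(f), holds(b,a), holds(b,b), holds(c,c), holds(f,f), linked(b,b), linked(b,c), linked(c,c), linked(f,b), linked(f,f)}
optimal plan length = 3; 3 ≤ 5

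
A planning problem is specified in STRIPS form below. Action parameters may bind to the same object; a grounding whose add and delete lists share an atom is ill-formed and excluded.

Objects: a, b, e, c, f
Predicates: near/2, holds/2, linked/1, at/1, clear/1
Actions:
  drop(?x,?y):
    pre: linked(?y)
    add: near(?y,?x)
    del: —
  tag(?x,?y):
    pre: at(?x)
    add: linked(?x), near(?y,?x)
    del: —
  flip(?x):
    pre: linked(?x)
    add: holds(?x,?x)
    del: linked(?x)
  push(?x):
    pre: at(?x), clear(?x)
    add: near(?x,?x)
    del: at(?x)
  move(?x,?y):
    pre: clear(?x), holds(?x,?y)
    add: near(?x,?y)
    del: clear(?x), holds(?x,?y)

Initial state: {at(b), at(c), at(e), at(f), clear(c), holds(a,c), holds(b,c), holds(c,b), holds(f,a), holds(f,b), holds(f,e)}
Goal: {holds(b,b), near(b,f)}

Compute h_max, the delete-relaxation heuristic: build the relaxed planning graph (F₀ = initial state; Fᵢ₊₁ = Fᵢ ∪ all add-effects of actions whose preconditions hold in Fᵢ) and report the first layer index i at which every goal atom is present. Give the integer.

2

F0 = init (11 atoms)
F1 = F0 ∪ {linked(b), linked(c), linked(e), linked(f), near(a,b), near(a,c), near(a,e), near(a,f), near(b,b), near(b,c), near(b,e), near(b,f), near(c,b), near(c,c), near(c,e), near(c,f), near(e,b), near(e,c), near(e,e), near(e,f), near(f,b), near(f,c), near(f,e), near(f,f)}  (35 atoms)
F2 = F1 ∪ {holds(b,b), holds(c,c), holds(e,e), holds(f,f), near(b,a), near(c,a), near(e,a), near(f,a)}  (43 atoms)
goal ⊆ F2  ⇒  h_max = 2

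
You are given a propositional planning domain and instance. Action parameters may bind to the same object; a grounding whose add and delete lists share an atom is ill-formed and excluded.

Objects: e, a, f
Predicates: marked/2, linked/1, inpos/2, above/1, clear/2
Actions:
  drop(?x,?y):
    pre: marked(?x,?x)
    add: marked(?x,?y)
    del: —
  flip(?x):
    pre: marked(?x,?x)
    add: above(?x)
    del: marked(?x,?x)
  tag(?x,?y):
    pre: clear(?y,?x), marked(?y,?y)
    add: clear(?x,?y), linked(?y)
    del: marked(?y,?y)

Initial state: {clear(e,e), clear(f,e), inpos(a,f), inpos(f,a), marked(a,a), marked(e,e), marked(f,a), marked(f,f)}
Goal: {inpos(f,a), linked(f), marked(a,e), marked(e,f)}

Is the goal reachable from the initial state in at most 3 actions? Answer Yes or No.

Yes

1. drop(e,f)  →  {clear(e,e), clear(f,e), inpos(a,f), inpos(f,a), marked(a,a), marked(e,e), marked(e,f), marked(f,a), marked(f,f)}
2. drop(a,e)  →  {clear(e,e), clear(f,e), inpos(a,f), inpos(f,a), marked(a,a), marked(a,e), marked(e,e), marked(e,f), marked(f,a), marked(f,f)}
3. tag(e,f)  →  {clear(e,e), clear(e,f), clear(f,e), inpos(a,f), inpos(f,a), linked(f), marked(a,a), marked(a,e), marked(e,e), marked(e,f), marked(f,a)}
optimal plan length = 3; 3 ≤ 3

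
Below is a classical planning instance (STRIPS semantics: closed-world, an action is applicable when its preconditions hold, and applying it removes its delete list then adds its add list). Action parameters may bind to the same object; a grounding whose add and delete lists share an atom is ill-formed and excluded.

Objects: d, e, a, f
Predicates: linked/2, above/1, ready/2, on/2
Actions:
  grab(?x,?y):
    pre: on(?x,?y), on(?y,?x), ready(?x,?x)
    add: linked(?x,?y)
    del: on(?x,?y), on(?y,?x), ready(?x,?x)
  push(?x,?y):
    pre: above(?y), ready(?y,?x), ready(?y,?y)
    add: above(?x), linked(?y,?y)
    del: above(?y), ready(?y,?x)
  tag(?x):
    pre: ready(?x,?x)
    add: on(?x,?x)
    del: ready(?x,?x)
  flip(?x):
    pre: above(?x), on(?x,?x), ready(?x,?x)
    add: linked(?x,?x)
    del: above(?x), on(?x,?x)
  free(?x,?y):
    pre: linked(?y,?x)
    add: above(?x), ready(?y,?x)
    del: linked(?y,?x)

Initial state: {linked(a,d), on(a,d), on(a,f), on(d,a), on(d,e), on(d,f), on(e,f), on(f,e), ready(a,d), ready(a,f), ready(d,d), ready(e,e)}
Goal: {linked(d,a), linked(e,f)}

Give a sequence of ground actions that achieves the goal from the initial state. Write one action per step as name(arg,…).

1. grab(d,a)  →  {linked(a,d), linked(d,a), on(a,f), on(d,e), on(d,f), on(e,f), on(f,e), ready(a,d), ready(a,f), ready(e,e)}
2. grab(e,f)  →  {linked(a,d), linked(d,a), linked(e,f), on(a,f), on(d,e), on(d,f), ready(a,d), ready(a,f)}

grab(d,a); grab(e,f)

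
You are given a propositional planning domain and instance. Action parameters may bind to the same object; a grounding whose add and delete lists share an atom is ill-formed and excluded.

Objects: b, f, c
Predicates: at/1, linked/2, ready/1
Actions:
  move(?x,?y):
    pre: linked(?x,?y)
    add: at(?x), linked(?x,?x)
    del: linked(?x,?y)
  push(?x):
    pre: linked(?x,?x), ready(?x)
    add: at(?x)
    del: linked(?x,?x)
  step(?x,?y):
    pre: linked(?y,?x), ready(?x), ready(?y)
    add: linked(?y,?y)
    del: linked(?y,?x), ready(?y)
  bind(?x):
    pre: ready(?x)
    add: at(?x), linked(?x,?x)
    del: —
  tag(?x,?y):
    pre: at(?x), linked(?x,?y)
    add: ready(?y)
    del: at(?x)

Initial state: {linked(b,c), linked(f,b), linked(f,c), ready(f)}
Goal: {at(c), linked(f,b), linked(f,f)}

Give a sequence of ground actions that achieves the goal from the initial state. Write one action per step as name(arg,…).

bind(f); tag(f,c); bind(c)

1. bind(f)  →  {at(f), linked(b,c), linked(f,b), linked(f,c), linked(f,f), ready(f)}
2. tag(f,c)  →  {linked(b,c), linked(f,b), linked(f,c), linked(f,f), ready(c), ready(f)}
3. bind(c)  →  {at(c), linked(b,c), linked(c,c), linked(f,b), linked(f,c), linked(f,f), ready(c), ready(f)}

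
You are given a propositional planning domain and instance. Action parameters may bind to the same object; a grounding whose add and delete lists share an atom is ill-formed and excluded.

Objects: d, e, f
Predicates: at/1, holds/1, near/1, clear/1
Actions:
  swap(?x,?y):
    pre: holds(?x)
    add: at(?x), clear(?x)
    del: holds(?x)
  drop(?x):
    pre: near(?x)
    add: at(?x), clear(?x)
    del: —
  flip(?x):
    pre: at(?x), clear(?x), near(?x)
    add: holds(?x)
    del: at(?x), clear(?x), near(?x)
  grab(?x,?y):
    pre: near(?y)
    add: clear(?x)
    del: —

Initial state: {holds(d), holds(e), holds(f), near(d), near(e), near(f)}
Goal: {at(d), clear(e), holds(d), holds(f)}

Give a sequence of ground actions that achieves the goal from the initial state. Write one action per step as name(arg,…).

1. swap(e,d)  →  {at(e), clear(e), holds(d), holds(f), near(d), near(e), near(f)}
2. drop(d)  →  {at(d), at(e), clear(d), clear(e), holds(d), holds(f), near(d), near(e), near(f)}

swap(e,d); drop(d)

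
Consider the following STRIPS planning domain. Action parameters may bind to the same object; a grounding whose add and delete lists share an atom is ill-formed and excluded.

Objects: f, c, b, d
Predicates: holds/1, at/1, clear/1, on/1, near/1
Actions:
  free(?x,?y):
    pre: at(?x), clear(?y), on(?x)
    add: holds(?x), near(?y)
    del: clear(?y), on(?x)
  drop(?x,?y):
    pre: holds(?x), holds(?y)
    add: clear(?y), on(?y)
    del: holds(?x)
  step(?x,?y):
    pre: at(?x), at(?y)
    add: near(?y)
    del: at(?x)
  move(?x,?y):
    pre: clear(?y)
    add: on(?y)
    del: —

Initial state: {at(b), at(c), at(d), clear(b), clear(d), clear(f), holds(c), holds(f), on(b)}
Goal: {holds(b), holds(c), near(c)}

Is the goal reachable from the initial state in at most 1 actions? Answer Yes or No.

1. free(b,f)  →  {at(b), at(c), at(d), clear(b), clear(d), holds(b), holds(c), holds(f), near(f)}
2. step(c,c)  →  {at(b), at(d), clear(b), clear(d), holds(b), holds(c), holds(f), near(c), near(f)}
optimal plan length = 2; 2 > 1

No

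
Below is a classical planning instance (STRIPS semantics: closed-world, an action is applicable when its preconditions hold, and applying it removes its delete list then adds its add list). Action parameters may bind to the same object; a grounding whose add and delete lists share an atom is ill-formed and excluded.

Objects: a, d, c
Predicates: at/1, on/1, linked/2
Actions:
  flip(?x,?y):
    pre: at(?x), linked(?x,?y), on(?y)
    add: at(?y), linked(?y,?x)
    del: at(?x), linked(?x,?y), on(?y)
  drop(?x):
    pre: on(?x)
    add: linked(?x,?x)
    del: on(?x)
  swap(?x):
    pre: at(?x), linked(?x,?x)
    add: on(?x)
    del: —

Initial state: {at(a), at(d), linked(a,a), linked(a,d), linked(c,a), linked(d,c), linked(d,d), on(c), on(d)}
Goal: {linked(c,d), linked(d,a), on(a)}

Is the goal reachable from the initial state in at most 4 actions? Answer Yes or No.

1. flip(d,c)  →  {at(a), at(c), linked(a,a), linked(a,d), linked(c,a), linked(c,d), linked(d,d), on(d)}
2. swap(a)  →  {at(a), at(c), linked(a,a), linked(a,d), linked(c,a), linked(c,d), linked(d,d), on(a), on(d)}
3. flip(a,d)  →  {at(c), at(d), linked(a,a), linked(c,a), linked(c,d), linked(d,a), linked(d,d), on(a)}
optimal plan length = 3; 3 ≤ 4

Yes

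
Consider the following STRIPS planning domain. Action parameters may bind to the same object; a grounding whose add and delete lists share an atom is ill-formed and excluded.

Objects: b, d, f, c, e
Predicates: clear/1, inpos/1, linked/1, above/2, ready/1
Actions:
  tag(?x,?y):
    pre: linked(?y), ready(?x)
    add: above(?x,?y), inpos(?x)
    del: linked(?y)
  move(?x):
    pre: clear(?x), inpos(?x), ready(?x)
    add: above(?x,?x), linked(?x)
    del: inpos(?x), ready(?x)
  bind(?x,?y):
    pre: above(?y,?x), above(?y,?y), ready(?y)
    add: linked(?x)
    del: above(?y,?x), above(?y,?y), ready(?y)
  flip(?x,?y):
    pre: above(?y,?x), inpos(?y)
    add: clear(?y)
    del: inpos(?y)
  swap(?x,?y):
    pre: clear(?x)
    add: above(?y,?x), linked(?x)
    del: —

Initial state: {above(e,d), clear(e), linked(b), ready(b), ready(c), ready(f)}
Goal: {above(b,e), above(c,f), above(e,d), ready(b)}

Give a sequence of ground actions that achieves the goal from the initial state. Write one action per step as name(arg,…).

1. tag(f,b)  →  {above(e,d), above(f,b), clear(e), inpos(f), ready(b), ready(c), ready(f)}
2. flip(b,f)  →  {above(e,d), above(f,b), clear(e), clear(f), ready(b), ready(c), ready(f)}
3. swap(f,c)  →  {above(c,f), above(e,d), above(f,b), clear(e), clear(f), linked(f), ready(b), ready(c), ready(f)}
4. swap(e,b)  →  {above(b,e), above(c,f), above(e,d), above(f,b), clear(e), clear(f), linked(e), linked(f), ready(b), ready(c), ready(f)}

tag(f,b); flip(b,f); swap(f,c); swap(e,b)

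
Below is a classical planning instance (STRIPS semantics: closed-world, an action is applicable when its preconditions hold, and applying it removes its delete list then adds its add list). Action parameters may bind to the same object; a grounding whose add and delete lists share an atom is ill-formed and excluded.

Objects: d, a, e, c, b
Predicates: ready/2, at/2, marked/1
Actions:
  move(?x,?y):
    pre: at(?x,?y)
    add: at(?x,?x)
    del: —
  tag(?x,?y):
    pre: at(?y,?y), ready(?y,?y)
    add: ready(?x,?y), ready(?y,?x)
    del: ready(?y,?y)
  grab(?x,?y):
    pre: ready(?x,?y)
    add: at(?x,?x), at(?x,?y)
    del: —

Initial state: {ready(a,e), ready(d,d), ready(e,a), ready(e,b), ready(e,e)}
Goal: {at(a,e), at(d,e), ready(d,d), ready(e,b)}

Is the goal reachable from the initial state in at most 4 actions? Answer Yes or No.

Yes

1. grab(a,e)  →  {at(a,a), at(a,e), ready(a,e), ready(d,d), ready(e,a), ready(e,b), ready(e,e)}
2. grab(e,a)  →  {at(a,a), at(a,e), at(e,a), at(e,e), ready(a,e), ready(d,d), ready(e,a), ready(e,b), ready(e,e)}
3. tag(d,e)  →  {at(a,a), at(a,e), at(e,a), at(e,e), ready(a,e), ready(d,d), ready(d,e), ready(e,a), ready(e,b), ready(e,d)}
4. grab(d,e)  →  {at(a,a), at(a,e), at(d,d), at(d,e), at(e,a), at(e,e), ready(a,e), ready(d,d), ready(d,e), ready(e,a), ready(e,b), ready(e,d)}
optimal plan length = 4; 4 ≤ 4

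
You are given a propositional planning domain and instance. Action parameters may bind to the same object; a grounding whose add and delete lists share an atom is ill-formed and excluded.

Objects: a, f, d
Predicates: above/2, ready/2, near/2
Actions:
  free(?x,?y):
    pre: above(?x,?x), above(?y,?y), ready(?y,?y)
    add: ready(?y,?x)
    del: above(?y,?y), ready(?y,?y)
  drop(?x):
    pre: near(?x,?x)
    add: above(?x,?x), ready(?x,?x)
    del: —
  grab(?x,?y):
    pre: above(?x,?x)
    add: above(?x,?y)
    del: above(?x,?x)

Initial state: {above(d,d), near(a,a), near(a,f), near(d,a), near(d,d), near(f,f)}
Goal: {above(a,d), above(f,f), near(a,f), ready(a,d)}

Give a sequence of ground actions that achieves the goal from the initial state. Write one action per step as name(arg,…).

drop(a); free(d,a); drop(a); drop(f); grab(a,d)

1. drop(a)  →  {above(a,a), above(d,d), near(a,a), near(a,f), near(d,a), near(d,d), near(f,f), ready(a,a)}
2. free(d,a)  →  {above(d,d), near(a,a), near(a,f), near(d,a), near(d,d), near(f,f), ready(a,d)}
3. drop(a)  →  {above(a,a), above(d,d), near(a,a), near(a,f), near(d,a), near(d,d), near(f,f), ready(a,a), ready(a,d)}
4. drop(f)  →  {above(a,a), above(d,d), above(f,f), near(a,a), near(a,f), near(d,a), near(d,d), near(f,f), ready(a,a), ready(a,d), ready(f,f)}
5. grab(a,d)  →  {above(a,d), above(d,d), above(f,f), near(a,a), near(a,f), near(d,a), near(d,d), near(f,f), ready(a,a), ready(a,d), ready(f,f)}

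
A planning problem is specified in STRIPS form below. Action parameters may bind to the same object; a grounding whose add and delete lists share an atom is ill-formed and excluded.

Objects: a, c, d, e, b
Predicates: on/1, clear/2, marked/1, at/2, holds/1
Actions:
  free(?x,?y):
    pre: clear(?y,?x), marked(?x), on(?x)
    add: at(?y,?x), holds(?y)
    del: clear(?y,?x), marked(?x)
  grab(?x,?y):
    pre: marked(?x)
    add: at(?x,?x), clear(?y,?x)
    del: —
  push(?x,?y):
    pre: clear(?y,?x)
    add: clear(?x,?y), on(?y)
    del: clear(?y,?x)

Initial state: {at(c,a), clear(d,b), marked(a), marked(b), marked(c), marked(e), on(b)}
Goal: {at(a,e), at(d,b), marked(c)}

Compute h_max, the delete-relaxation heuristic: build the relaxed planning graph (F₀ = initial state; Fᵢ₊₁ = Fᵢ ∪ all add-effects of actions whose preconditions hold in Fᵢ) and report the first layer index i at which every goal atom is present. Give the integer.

3

F0 = init (7 atoms)
F1 = F0 ∪ {at(a,a), at(b,b), at(c,c), at(d,b), at(e,e), clear(a,a), clear(a,b), clear(a,c), clear(a,e), clear(b,a), clear(b,b), clear(b,c), clear(b,d), clear(b,e), clear(c,a), clear(c,b), clear(c,c), clear(c,e), clear(d,a), clear(d,c), clear(d,e), clear(e,a), clear(e,b), clear(e,c), clear(e,e), holds(d), on(d)}  (34 atoms)
F2 = F1 ∪ {at(a,b), at(c,b), at(e,b), clear(a,d), clear(c,d), clear(e,d), holds(a), holds(b), holds(c), holds(e), on(a), on(c), on(e)}  (47 atoms)
F3 = F2 ∪ {at(a,c), at(a,e), at(b,a), at(b,c), at(b,e), at(c,e), at(d,a), at(d,c), at(d,e), at(e,a), at(e,c)}  (58 atoms)
goal ⊆ F3  ⇒  h_max = 3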